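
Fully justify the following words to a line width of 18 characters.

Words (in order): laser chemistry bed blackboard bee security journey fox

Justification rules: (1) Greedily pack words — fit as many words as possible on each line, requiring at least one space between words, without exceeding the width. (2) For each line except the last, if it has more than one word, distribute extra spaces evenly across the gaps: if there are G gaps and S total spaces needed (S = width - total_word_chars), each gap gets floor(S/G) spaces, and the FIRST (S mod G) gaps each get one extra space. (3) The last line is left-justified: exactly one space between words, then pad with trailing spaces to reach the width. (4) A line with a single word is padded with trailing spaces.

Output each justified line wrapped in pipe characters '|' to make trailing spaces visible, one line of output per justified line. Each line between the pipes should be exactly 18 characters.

Answer: |laser    chemistry|
|bed blackboard bee|
|security   journey|
|fox               |

Derivation:
Line 1: ['laser', 'chemistry'] (min_width=15, slack=3)
Line 2: ['bed', 'blackboard', 'bee'] (min_width=18, slack=0)
Line 3: ['security', 'journey'] (min_width=16, slack=2)
Line 4: ['fox'] (min_width=3, slack=15)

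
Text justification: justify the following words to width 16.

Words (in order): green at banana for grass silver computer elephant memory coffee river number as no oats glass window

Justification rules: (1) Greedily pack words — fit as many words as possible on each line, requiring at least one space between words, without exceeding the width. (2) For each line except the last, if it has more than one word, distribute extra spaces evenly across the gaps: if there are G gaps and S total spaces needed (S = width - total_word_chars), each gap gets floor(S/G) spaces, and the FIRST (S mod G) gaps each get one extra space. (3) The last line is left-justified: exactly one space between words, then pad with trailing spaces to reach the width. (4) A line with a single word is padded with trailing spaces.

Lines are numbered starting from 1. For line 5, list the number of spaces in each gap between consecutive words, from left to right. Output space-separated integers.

Line 1: ['green', 'at', 'banana'] (min_width=15, slack=1)
Line 2: ['for', 'grass', 'silver'] (min_width=16, slack=0)
Line 3: ['computer'] (min_width=8, slack=8)
Line 4: ['elephant', 'memory'] (min_width=15, slack=1)
Line 5: ['coffee', 'river'] (min_width=12, slack=4)
Line 6: ['number', 'as', 'no'] (min_width=12, slack=4)
Line 7: ['oats', 'glass'] (min_width=10, slack=6)
Line 8: ['window'] (min_width=6, slack=10)

Answer: 5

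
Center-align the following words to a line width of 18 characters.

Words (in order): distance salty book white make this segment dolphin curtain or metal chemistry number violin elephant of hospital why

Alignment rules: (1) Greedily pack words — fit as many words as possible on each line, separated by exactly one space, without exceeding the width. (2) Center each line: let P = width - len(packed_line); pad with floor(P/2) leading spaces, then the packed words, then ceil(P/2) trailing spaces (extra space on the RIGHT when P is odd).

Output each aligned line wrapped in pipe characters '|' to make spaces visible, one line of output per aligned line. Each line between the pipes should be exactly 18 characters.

Answer: |  distance salty  |
| book white make  |
|   this segment   |
|dolphin curtain or|
| metal chemistry  |
|  number violin   |
|   elephant of    |
|   hospital why   |

Derivation:
Line 1: ['distance', 'salty'] (min_width=14, slack=4)
Line 2: ['book', 'white', 'make'] (min_width=15, slack=3)
Line 3: ['this', 'segment'] (min_width=12, slack=6)
Line 4: ['dolphin', 'curtain', 'or'] (min_width=18, slack=0)
Line 5: ['metal', 'chemistry'] (min_width=15, slack=3)
Line 6: ['number', 'violin'] (min_width=13, slack=5)
Line 7: ['elephant', 'of'] (min_width=11, slack=7)
Line 8: ['hospital', 'why'] (min_width=12, slack=6)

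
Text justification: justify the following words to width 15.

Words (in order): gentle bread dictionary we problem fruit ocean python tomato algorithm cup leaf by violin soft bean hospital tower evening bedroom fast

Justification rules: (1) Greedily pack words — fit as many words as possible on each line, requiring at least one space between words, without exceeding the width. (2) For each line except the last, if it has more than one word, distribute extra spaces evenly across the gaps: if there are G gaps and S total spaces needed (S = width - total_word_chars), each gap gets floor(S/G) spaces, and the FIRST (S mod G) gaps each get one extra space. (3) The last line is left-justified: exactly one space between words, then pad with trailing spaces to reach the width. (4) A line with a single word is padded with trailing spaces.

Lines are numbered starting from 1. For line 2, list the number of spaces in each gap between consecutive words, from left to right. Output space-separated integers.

Answer: 3

Derivation:
Line 1: ['gentle', 'bread'] (min_width=12, slack=3)
Line 2: ['dictionary', 'we'] (min_width=13, slack=2)
Line 3: ['problem', 'fruit'] (min_width=13, slack=2)
Line 4: ['ocean', 'python'] (min_width=12, slack=3)
Line 5: ['tomato'] (min_width=6, slack=9)
Line 6: ['algorithm', 'cup'] (min_width=13, slack=2)
Line 7: ['leaf', 'by', 'violin'] (min_width=14, slack=1)
Line 8: ['soft', 'bean'] (min_width=9, slack=6)
Line 9: ['hospital', 'tower'] (min_width=14, slack=1)
Line 10: ['evening', 'bedroom'] (min_width=15, slack=0)
Line 11: ['fast'] (min_width=4, slack=11)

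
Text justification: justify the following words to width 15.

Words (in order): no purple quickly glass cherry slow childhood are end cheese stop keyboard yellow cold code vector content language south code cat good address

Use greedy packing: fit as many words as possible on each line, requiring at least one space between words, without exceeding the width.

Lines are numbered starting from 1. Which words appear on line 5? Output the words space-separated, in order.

Line 1: ['no', 'purple'] (min_width=9, slack=6)
Line 2: ['quickly', 'glass'] (min_width=13, slack=2)
Line 3: ['cherry', 'slow'] (min_width=11, slack=4)
Line 4: ['childhood', 'are'] (min_width=13, slack=2)
Line 5: ['end', 'cheese', 'stop'] (min_width=15, slack=0)
Line 6: ['keyboard', 'yellow'] (min_width=15, slack=0)
Line 7: ['cold', 'code'] (min_width=9, slack=6)
Line 8: ['vector', 'content'] (min_width=14, slack=1)
Line 9: ['language', 'south'] (min_width=14, slack=1)
Line 10: ['code', 'cat', 'good'] (min_width=13, slack=2)
Line 11: ['address'] (min_width=7, slack=8)

Answer: end cheese stop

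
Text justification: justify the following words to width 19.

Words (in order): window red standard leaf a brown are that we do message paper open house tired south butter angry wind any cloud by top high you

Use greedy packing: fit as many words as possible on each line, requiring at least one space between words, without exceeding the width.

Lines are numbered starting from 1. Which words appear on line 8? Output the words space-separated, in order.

Line 1: ['window', 'red', 'standard'] (min_width=19, slack=0)
Line 2: ['leaf', 'a', 'brown', 'are'] (min_width=16, slack=3)
Line 3: ['that', 'we', 'do', 'message'] (min_width=18, slack=1)
Line 4: ['paper', 'open', 'house'] (min_width=16, slack=3)
Line 5: ['tired', 'south', 'butter'] (min_width=18, slack=1)
Line 6: ['angry', 'wind', 'any'] (min_width=14, slack=5)
Line 7: ['cloud', 'by', 'top', 'high'] (min_width=17, slack=2)
Line 8: ['you'] (min_width=3, slack=16)

Answer: you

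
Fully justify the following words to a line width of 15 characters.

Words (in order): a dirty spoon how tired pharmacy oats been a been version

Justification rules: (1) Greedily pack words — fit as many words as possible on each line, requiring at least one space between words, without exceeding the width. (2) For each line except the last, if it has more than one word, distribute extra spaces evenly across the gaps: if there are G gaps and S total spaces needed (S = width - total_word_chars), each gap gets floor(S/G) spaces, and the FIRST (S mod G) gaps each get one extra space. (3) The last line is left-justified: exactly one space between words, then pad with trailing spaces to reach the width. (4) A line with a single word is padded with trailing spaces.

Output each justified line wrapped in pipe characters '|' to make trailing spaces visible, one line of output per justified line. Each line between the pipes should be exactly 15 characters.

Answer: |a  dirty  spoon|
|how       tired|
|pharmacy   oats|
|been   a   been|
|version        |

Derivation:
Line 1: ['a', 'dirty', 'spoon'] (min_width=13, slack=2)
Line 2: ['how', 'tired'] (min_width=9, slack=6)
Line 3: ['pharmacy', 'oats'] (min_width=13, slack=2)
Line 4: ['been', 'a', 'been'] (min_width=11, slack=4)
Line 5: ['version'] (min_width=7, slack=8)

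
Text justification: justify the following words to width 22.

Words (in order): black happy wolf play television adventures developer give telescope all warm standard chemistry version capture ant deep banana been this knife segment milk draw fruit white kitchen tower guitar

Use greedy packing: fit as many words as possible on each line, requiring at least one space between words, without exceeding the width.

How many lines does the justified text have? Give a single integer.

Answer: 10

Derivation:
Line 1: ['black', 'happy', 'wolf', 'play'] (min_width=21, slack=1)
Line 2: ['television', 'adventures'] (min_width=21, slack=1)
Line 3: ['developer', 'give'] (min_width=14, slack=8)
Line 4: ['telescope', 'all', 'warm'] (min_width=18, slack=4)
Line 5: ['standard', 'chemistry'] (min_width=18, slack=4)
Line 6: ['version', 'capture', 'ant'] (min_width=19, slack=3)
Line 7: ['deep', 'banana', 'been', 'this'] (min_width=21, slack=1)
Line 8: ['knife', 'segment', 'milk'] (min_width=18, slack=4)
Line 9: ['draw', 'fruit', 'white'] (min_width=16, slack=6)
Line 10: ['kitchen', 'tower', 'guitar'] (min_width=20, slack=2)
Total lines: 10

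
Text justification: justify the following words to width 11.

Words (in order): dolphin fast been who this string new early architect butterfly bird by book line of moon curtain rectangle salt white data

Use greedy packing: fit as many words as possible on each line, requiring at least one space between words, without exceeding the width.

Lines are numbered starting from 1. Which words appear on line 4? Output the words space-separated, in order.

Line 1: ['dolphin'] (min_width=7, slack=4)
Line 2: ['fast', 'been'] (min_width=9, slack=2)
Line 3: ['who', 'this'] (min_width=8, slack=3)
Line 4: ['string', 'new'] (min_width=10, slack=1)
Line 5: ['early'] (min_width=5, slack=6)
Line 6: ['architect'] (min_width=9, slack=2)
Line 7: ['butterfly'] (min_width=9, slack=2)
Line 8: ['bird', 'by'] (min_width=7, slack=4)
Line 9: ['book', 'line'] (min_width=9, slack=2)
Line 10: ['of', 'moon'] (min_width=7, slack=4)
Line 11: ['curtain'] (min_width=7, slack=4)
Line 12: ['rectangle'] (min_width=9, slack=2)
Line 13: ['salt', 'white'] (min_width=10, slack=1)
Line 14: ['data'] (min_width=4, slack=7)

Answer: string new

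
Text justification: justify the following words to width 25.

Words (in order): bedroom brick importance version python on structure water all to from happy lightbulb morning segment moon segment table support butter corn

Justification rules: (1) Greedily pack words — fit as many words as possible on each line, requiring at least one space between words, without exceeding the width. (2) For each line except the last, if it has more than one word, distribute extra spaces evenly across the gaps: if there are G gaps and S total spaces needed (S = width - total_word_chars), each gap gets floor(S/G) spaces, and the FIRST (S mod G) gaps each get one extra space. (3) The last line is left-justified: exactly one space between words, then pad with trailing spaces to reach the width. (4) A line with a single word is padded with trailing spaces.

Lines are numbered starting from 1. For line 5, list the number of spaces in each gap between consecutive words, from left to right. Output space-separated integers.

Line 1: ['bedroom', 'brick', 'importance'] (min_width=24, slack=1)
Line 2: ['version', 'python', 'on'] (min_width=17, slack=8)
Line 3: ['structure', 'water', 'all', 'to'] (min_width=22, slack=3)
Line 4: ['from', 'happy', 'lightbulb'] (min_width=20, slack=5)
Line 5: ['morning', 'segment', 'moon'] (min_width=20, slack=5)
Line 6: ['segment', 'table', 'support'] (min_width=21, slack=4)
Line 7: ['butter', 'corn'] (min_width=11, slack=14)

Answer: 4 3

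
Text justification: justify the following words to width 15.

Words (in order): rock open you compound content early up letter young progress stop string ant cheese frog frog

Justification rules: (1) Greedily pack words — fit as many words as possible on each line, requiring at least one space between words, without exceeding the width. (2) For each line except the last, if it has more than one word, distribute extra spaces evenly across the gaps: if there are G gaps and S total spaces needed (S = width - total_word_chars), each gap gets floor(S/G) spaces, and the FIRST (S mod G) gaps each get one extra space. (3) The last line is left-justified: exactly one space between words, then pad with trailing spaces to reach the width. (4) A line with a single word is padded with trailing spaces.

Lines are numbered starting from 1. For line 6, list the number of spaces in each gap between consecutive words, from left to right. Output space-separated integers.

Line 1: ['rock', 'open', 'you'] (min_width=13, slack=2)
Line 2: ['compound'] (min_width=8, slack=7)
Line 3: ['content', 'early'] (min_width=13, slack=2)
Line 4: ['up', 'letter', 'young'] (min_width=15, slack=0)
Line 5: ['progress', 'stop'] (min_width=13, slack=2)
Line 6: ['string', 'ant'] (min_width=10, slack=5)
Line 7: ['cheese', 'frog'] (min_width=11, slack=4)
Line 8: ['frog'] (min_width=4, slack=11)

Answer: 6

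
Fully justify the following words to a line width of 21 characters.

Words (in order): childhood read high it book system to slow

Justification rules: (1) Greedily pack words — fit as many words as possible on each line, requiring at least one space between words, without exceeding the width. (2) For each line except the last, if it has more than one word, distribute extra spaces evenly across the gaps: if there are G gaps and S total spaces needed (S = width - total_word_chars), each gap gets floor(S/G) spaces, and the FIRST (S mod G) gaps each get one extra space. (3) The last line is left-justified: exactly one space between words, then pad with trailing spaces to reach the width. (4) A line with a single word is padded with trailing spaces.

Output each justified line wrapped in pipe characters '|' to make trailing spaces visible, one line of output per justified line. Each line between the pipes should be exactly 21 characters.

Line 1: ['childhood', 'read', 'high'] (min_width=19, slack=2)
Line 2: ['it', 'book', 'system', 'to'] (min_width=17, slack=4)
Line 3: ['slow'] (min_width=4, slack=17)

Answer: |childhood  read  high|
|it   book  system  to|
|slow                 |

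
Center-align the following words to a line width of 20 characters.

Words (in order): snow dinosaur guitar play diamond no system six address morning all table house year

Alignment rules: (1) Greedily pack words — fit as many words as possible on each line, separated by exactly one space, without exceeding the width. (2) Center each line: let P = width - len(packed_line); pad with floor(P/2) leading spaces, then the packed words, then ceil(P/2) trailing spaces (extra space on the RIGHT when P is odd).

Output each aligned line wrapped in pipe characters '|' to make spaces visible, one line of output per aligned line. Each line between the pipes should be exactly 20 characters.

Line 1: ['snow', 'dinosaur', 'guitar'] (min_width=20, slack=0)
Line 2: ['play', 'diamond', 'no'] (min_width=15, slack=5)
Line 3: ['system', 'six', 'address'] (min_width=18, slack=2)
Line 4: ['morning', 'all', 'table'] (min_width=17, slack=3)
Line 5: ['house', 'year'] (min_width=10, slack=10)

Answer: |snow dinosaur guitar|
|  play diamond no   |
| system six address |
| morning all table  |
|     house year     |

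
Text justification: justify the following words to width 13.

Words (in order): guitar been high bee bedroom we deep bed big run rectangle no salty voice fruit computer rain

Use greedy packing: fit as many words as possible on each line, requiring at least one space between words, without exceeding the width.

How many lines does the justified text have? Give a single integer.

Answer: 8

Derivation:
Line 1: ['guitar', 'been'] (min_width=11, slack=2)
Line 2: ['high', 'bee'] (min_width=8, slack=5)
Line 3: ['bedroom', 'we'] (min_width=10, slack=3)
Line 4: ['deep', 'bed', 'big'] (min_width=12, slack=1)
Line 5: ['run', 'rectangle'] (min_width=13, slack=0)
Line 6: ['no', 'salty'] (min_width=8, slack=5)
Line 7: ['voice', 'fruit'] (min_width=11, slack=2)
Line 8: ['computer', 'rain'] (min_width=13, slack=0)
Total lines: 8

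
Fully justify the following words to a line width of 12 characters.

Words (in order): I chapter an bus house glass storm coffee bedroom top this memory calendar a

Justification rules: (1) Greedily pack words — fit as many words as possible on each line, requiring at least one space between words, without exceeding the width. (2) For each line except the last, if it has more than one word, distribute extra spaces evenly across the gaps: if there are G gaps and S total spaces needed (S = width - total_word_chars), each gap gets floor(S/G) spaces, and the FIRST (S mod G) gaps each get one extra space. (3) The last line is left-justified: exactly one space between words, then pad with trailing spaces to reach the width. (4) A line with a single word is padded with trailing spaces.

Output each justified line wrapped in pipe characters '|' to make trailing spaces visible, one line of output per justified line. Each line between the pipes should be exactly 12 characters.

Answer: |I chapter an|
|bus    house|
|glass  storm|
|coffee      |
|bedroom  top|
|this  memory|
|calendar a  |

Derivation:
Line 1: ['I', 'chapter', 'an'] (min_width=12, slack=0)
Line 2: ['bus', 'house'] (min_width=9, slack=3)
Line 3: ['glass', 'storm'] (min_width=11, slack=1)
Line 4: ['coffee'] (min_width=6, slack=6)
Line 5: ['bedroom', 'top'] (min_width=11, slack=1)
Line 6: ['this', 'memory'] (min_width=11, slack=1)
Line 7: ['calendar', 'a'] (min_width=10, slack=2)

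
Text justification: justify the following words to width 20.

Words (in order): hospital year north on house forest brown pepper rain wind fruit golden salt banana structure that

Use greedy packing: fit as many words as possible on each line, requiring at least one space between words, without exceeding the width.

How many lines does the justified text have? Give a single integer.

Answer: 6

Derivation:
Line 1: ['hospital', 'year', 'north'] (min_width=19, slack=1)
Line 2: ['on', 'house', 'forest'] (min_width=15, slack=5)
Line 3: ['brown', 'pepper', 'rain'] (min_width=17, slack=3)
Line 4: ['wind', 'fruit', 'golden'] (min_width=17, slack=3)
Line 5: ['salt', 'banana'] (min_width=11, slack=9)
Line 6: ['structure', 'that'] (min_width=14, slack=6)
Total lines: 6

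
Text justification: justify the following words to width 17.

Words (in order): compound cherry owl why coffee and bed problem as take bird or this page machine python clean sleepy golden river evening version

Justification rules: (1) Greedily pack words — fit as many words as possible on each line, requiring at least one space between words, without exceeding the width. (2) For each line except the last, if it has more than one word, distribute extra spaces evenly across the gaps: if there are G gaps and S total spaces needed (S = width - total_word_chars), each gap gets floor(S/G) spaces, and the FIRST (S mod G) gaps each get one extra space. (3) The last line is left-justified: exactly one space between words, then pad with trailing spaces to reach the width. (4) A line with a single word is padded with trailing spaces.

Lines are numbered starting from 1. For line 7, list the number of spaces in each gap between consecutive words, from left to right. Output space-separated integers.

Answer: 5

Derivation:
Line 1: ['compound', 'cherry'] (min_width=15, slack=2)
Line 2: ['owl', 'why', 'coffee'] (min_width=14, slack=3)
Line 3: ['and', 'bed', 'problem'] (min_width=15, slack=2)
Line 4: ['as', 'take', 'bird', 'or'] (min_width=15, slack=2)
Line 5: ['this', 'page', 'machine'] (min_width=17, slack=0)
Line 6: ['python', 'clean'] (min_width=12, slack=5)
Line 7: ['sleepy', 'golden'] (min_width=13, slack=4)
Line 8: ['river', 'evening'] (min_width=13, slack=4)
Line 9: ['version'] (min_width=7, slack=10)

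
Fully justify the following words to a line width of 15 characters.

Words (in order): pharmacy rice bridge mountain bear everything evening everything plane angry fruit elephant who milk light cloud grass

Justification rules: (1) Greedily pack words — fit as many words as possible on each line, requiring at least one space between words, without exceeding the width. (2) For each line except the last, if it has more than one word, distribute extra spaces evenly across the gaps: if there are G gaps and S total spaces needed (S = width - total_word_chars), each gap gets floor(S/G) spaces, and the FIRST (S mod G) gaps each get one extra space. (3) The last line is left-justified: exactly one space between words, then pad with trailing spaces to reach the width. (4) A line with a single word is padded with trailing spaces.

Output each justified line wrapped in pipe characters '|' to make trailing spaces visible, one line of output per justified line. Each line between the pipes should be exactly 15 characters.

Answer: |pharmacy   rice|
|bridge mountain|
|bear everything|
|evening        |
|everything     |
|plane     angry|
|fruit  elephant|
|who  milk light|
|cloud grass    |

Derivation:
Line 1: ['pharmacy', 'rice'] (min_width=13, slack=2)
Line 2: ['bridge', 'mountain'] (min_width=15, slack=0)
Line 3: ['bear', 'everything'] (min_width=15, slack=0)
Line 4: ['evening'] (min_width=7, slack=8)
Line 5: ['everything'] (min_width=10, slack=5)
Line 6: ['plane', 'angry'] (min_width=11, slack=4)
Line 7: ['fruit', 'elephant'] (min_width=14, slack=1)
Line 8: ['who', 'milk', 'light'] (min_width=14, slack=1)
Line 9: ['cloud', 'grass'] (min_width=11, slack=4)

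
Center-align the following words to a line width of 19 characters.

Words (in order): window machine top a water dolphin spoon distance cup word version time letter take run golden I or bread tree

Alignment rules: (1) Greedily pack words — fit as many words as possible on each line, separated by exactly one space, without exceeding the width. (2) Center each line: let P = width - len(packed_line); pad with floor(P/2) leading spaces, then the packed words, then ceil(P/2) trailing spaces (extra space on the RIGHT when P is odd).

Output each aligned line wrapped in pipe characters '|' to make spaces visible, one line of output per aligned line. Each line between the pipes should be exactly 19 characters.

Line 1: ['window', 'machine', 'top'] (min_width=18, slack=1)
Line 2: ['a', 'water', 'dolphin'] (min_width=15, slack=4)
Line 3: ['spoon', 'distance', 'cup'] (min_width=18, slack=1)
Line 4: ['word', 'version', 'time'] (min_width=17, slack=2)
Line 5: ['letter', 'take', 'run'] (min_width=15, slack=4)
Line 6: ['golden', 'I', 'or', 'bread'] (min_width=17, slack=2)
Line 7: ['tree'] (min_width=4, slack=15)

Answer: |window machine top |
|  a water dolphin  |
|spoon distance cup |
| word version time |
|  letter take run  |
| golden I or bread |
|       tree        |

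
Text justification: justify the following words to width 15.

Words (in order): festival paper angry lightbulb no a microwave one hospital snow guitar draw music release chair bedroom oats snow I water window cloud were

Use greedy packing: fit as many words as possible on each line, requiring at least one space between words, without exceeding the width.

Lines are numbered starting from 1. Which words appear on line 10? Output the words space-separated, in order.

Answer: window cloud

Derivation:
Line 1: ['festival', 'paper'] (min_width=14, slack=1)
Line 2: ['angry', 'lightbulb'] (min_width=15, slack=0)
Line 3: ['no', 'a', 'microwave'] (min_width=14, slack=1)
Line 4: ['one', 'hospital'] (min_width=12, slack=3)
Line 5: ['snow', 'guitar'] (min_width=11, slack=4)
Line 6: ['draw', 'music'] (min_width=10, slack=5)
Line 7: ['release', 'chair'] (min_width=13, slack=2)
Line 8: ['bedroom', 'oats'] (min_width=12, slack=3)
Line 9: ['snow', 'I', 'water'] (min_width=12, slack=3)
Line 10: ['window', 'cloud'] (min_width=12, slack=3)
Line 11: ['were'] (min_width=4, slack=11)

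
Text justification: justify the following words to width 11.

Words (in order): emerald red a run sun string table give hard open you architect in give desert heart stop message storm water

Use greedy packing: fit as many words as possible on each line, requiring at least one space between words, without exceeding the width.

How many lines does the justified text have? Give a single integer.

Line 1: ['emerald', 'red'] (min_width=11, slack=0)
Line 2: ['a', 'run', 'sun'] (min_width=9, slack=2)
Line 3: ['string'] (min_width=6, slack=5)
Line 4: ['table', 'give'] (min_width=10, slack=1)
Line 5: ['hard', 'open'] (min_width=9, slack=2)
Line 6: ['you'] (min_width=3, slack=8)
Line 7: ['architect'] (min_width=9, slack=2)
Line 8: ['in', 'give'] (min_width=7, slack=4)
Line 9: ['desert'] (min_width=6, slack=5)
Line 10: ['heart', 'stop'] (min_width=10, slack=1)
Line 11: ['message'] (min_width=7, slack=4)
Line 12: ['storm', 'water'] (min_width=11, slack=0)
Total lines: 12

Answer: 12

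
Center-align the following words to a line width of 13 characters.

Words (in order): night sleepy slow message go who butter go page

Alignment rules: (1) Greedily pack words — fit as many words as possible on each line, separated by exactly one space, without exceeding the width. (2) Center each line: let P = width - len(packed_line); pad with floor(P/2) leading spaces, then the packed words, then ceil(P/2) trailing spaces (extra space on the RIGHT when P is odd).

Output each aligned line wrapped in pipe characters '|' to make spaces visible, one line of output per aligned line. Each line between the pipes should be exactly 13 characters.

Line 1: ['night', 'sleepy'] (min_width=12, slack=1)
Line 2: ['slow', 'message'] (min_width=12, slack=1)
Line 3: ['go', 'who', 'butter'] (min_width=13, slack=0)
Line 4: ['go', 'page'] (min_width=7, slack=6)

Answer: |night sleepy |
|slow message |
|go who butter|
|   go page   |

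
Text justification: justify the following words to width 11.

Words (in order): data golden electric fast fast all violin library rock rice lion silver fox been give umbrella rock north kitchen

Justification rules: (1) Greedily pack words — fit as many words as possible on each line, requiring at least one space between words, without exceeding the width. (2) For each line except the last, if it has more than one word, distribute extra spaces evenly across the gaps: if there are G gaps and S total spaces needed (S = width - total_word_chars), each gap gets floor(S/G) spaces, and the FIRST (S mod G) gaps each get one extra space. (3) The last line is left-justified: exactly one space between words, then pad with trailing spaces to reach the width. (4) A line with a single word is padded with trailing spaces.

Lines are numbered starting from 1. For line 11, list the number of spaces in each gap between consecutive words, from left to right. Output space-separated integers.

Answer: 2

Derivation:
Line 1: ['data', 'golden'] (min_width=11, slack=0)
Line 2: ['electric'] (min_width=8, slack=3)
Line 3: ['fast', 'fast'] (min_width=9, slack=2)
Line 4: ['all', 'violin'] (min_width=10, slack=1)
Line 5: ['library'] (min_width=7, slack=4)
Line 6: ['rock', 'rice'] (min_width=9, slack=2)
Line 7: ['lion', 'silver'] (min_width=11, slack=0)
Line 8: ['fox', 'been'] (min_width=8, slack=3)
Line 9: ['give'] (min_width=4, slack=7)
Line 10: ['umbrella'] (min_width=8, slack=3)
Line 11: ['rock', 'north'] (min_width=10, slack=1)
Line 12: ['kitchen'] (min_width=7, slack=4)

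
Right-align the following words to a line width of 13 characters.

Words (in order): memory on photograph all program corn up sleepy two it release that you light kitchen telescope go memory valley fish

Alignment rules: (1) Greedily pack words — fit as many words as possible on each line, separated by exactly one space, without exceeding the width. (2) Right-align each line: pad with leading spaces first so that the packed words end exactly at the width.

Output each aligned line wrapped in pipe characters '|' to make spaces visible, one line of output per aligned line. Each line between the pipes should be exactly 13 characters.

Line 1: ['memory', 'on'] (min_width=9, slack=4)
Line 2: ['photograph'] (min_width=10, slack=3)
Line 3: ['all', 'program'] (min_width=11, slack=2)
Line 4: ['corn', 'up'] (min_width=7, slack=6)
Line 5: ['sleepy', 'two', 'it'] (min_width=13, slack=0)
Line 6: ['release', 'that'] (min_width=12, slack=1)
Line 7: ['you', 'light'] (min_width=9, slack=4)
Line 8: ['kitchen'] (min_width=7, slack=6)
Line 9: ['telescope', 'go'] (min_width=12, slack=1)
Line 10: ['memory', 'valley'] (min_width=13, slack=0)
Line 11: ['fish'] (min_width=4, slack=9)

Answer: |    memory on|
|   photograph|
|  all program|
|      corn up|
|sleepy two it|
| release that|
|    you light|
|      kitchen|
| telescope go|
|memory valley|
|         fish|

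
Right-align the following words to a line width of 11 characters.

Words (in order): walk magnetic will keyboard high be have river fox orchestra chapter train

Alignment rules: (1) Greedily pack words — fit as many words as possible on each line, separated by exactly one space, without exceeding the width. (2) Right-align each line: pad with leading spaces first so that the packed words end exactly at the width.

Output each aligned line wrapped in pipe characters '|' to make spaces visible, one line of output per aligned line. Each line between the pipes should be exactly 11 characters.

Answer: |       walk|
|   magnetic|
|       will|
|   keyboard|
|    high be|
| have river|
|        fox|
|  orchestra|
|    chapter|
|      train|

Derivation:
Line 1: ['walk'] (min_width=4, slack=7)
Line 2: ['magnetic'] (min_width=8, slack=3)
Line 3: ['will'] (min_width=4, slack=7)
Line 4: ['keyboard'] (min_width=8, slack=3)
Line 5: ['high', 'be'] (min_width=7, slack=4)
Line 6: ['have', 'river'] (min_width=10, slack=1)
Line 7: ['fox'] (min_width=3, slack=8)
Line 8: ['orchestra'] (min_width=9, slack=2)
Line 9: ['chapter'] (min_width=7, slack=4)
Line 10: ['train'] (min_width=5, slack=6)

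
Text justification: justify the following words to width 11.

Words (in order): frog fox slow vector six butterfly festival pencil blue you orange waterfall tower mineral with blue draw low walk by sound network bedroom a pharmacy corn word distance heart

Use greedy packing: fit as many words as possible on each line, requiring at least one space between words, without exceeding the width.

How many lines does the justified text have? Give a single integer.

Line 1: ['frog', 'fox'] (min_width=8, slack=3)
Line 2: ['slow', 'vector'] (min_width=11, slack=0)
Line 3: ['six'] (min_width=3, slack=8)
Line 4: ['butterfly'] (min_width=9, slack=2)
Line 5: ['festival'] (min_width=8, slack=3)
Line 6: ['pencil', 'blue'] (min_width=11, slack=0)
Line 7: ['you', 'orange'] (min_width=10, slack=1)
Line 8: ['waterfall'] (min_width=9, slack=2)
Line 9: ['tower'] (min_width=5, slack=6)
Line 10: ['mineral'] (min_width=7, slack=4)
Line 11: ['with', 'blue'] (min_width=9, slack=2)
Line 12: ['draw', 'low'] (min_width=8, slack=3)
Line 13: ['walk', 'by'] (min_width=7, slack=4)
Line 14: ['sound'] (min_width=5, slack=6)
Line 15: ['network'] (min_width=7, slack=4)
Line 16: ['bedroom', 'a'] (min_width=9, slack=2)
Line 17: ['pharmacy'] (min_width=8, slack=3)
Line 18: ['corn', 'word'] (min_width=9, slack=2)
Line 19: ['distance'] (min_width=8, slack=3)
Line 20: ['heart'] (min_width=5, slack=6)
Total lines: 20

Answer: 20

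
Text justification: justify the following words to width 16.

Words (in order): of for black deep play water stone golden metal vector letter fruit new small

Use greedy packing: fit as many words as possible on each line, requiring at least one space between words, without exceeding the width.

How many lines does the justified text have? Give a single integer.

Answer: 6

Derivation:
Line 1: ['of', 'for', 'black'] (min_width=12, slack=4)
Line 2: ['deep', 'play', 'water'] (min_width=15, slack=1)
Line 3: ['stone', 'golden'] (min_width=12, slack=4)
Line 4: ['metal', 'vector'] (min_width=12, slack=4)
Line 5: ['letter', 'fruit', 'new'] (min_width=16, slack=0)
Line 6: ['small'] (min_width=5, slack=11)
Total lines: 6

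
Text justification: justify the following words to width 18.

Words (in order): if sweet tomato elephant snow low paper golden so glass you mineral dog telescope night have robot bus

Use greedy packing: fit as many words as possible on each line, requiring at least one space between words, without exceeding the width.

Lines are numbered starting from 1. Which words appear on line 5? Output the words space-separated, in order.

Answer: dog telescope

Derivation:
Line 1: ['if', 'sweet', 'tomato'] (min_width=15, slack=3)
Line 2: ['elephant', 'snow', 'low'] (min_width=17, slack=1)
Line 3: ['paper', 'golden', 'so'] (min_width=15, slack=3)
Line 4: ['glass', 'you', 'mineral'] (min_width=17, slack=1)
Line 5: ['dog', 'telescope'] (min_width=13, slack=5)
Line 6: ['night', 'have', 'robot'] (min_width=16, slack=2)
Line 7: ['bus'] (min_width=3, slack=15)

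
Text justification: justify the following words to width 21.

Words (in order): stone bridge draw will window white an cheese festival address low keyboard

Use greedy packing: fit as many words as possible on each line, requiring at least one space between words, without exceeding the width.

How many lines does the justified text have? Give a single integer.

Answer: 4

Derivation:
Line 1: ['stone', 'bridge', 'draw'] (min_width=17, slack=4)
Line 2: ['will', 'window', 'white', 'an'] (min_width=20, slack=1)
Line 3: ['cheese', 'festival'] (min_width=15, slack=6)
Line 4: ['address', 'low', 'keyboard'] (min_width=20, slack=1)
Total lines: 4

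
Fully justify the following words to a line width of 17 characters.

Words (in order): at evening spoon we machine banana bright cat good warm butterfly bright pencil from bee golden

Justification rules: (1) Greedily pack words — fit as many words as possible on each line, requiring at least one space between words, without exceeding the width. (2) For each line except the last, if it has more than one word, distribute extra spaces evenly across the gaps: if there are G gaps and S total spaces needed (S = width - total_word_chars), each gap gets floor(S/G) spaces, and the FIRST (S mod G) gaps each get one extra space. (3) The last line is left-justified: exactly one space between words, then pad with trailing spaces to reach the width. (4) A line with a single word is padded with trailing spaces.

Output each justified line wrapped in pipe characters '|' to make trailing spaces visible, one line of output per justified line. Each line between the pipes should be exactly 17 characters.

Answer: |at  evening spoon|
|we machine banana|
|bright  cat  good|
|warm    butterfly|
|bright     pencil|
|from bee golden  |

Derivation:
Line 1: ['at', 'evening', 'spoon'] (min_width=16, slack=1)
Line 2: ['we', 'machine', 'banana'] (min_width=17, slack=0)
Line 3: ['bright', 'cat', 'good'] (min_width=15, slack=2)
Line 4: ['warm', 'butterfly'] (min_width=14, slack=3)
Line 5: ['bright', 'pencil'] (min_width=13, slack=4)
Line 6: ['from', 'bee', 'golden'] (min_width=15, slack=2)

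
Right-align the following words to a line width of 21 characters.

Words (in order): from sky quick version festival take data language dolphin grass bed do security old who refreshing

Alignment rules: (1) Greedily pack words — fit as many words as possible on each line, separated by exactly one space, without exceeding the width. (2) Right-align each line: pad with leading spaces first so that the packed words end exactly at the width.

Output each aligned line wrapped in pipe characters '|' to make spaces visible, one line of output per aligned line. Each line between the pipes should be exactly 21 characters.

Answer: |       from sky quick|
|version festival take|
|data language dolphin|
|grass bed do security|
|   old who refreshing|

Derivation:
Line 1: ['from', 'sky', 'quick'] (min_width=14, slack=7)
Line 2: ['version', 'festival', 'take'] (min_width=21, slack=0)
Line 3: ['data', 'language', 'dolphin'] (min_width=21, slack=0)
Line 4: ['grass', 'bed', 'do', 'security'] (min_width=21, slack=0)
Line 5: ['old', 'who', 'refreshing'] (min_width=18, slack=3)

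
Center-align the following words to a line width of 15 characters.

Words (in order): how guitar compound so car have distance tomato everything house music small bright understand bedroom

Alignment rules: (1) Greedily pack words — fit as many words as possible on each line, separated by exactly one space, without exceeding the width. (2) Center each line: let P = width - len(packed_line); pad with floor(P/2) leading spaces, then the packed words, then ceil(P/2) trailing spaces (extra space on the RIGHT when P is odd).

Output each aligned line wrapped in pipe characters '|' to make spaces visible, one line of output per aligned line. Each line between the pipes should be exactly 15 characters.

Line 1: ['how', 'guitar'] (min_width=10, slack=5)
Line 2: ['compound', 'so', 'car'] (min_width=15, slack=0)
Line 3: ['have', 'distance'] (min_width=13, slack=2)
Line 4: ['tomato'] (min_width=6, slack=9)
Line 5: ['everything'] (min_width=10, slack=5)
Line 6: ['house', 'music'] (min_width=11, slack=4)
Line 7: ['small', 'bright'] (min_width=12, slack=3)
Line 8: ['understand'] (min_width=10, slack=5)
Line 9: ['bedroom'] (min_width=7, slack=8)

Answer: |  how guitar   |
|compound so car|
| have distance |
|    tomato     |
|  everything   |
|  house music  |
| small bright  |
|  understand   |
|    bedroom    |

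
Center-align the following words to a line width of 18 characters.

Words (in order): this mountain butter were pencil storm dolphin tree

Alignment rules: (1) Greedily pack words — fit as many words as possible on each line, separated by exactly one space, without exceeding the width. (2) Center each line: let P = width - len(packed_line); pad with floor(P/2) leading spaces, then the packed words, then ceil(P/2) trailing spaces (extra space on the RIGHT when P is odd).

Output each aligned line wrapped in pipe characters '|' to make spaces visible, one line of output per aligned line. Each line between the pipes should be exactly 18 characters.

Line 1: ['this', 'mountain'] (min_width=13, slack=5)
Line 2: ['butter', 'were', 'pencil'] (min_width=18, slack=0)
Line 3: ['storm', 'dolphin', 'tree'] (min_width=18, slack=0)

Answer: |  this mountain   |
|butter were pencil|
|storm dolphin tree|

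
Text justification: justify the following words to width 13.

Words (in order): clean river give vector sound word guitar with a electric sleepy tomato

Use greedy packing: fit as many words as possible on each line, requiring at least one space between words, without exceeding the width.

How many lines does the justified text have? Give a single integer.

Answer: 6

Derivation:
Line 1: ['clean', 'river'] (min_width=11, slack=2)
Line 2: ['give', 'vector'] (min_width=11, slack=2)
Line 3: ['sound', 'word'] (min_width=10, slack=3)
Line 4: ['guitar', 'with', 'a'] (min_width=13, slack=0)
Line 5: ['electric'] (min_width=8, slack=5)
Line 6: ['sleepy', 'tomato'] (min_width=13, slack=0)
Total lines: 6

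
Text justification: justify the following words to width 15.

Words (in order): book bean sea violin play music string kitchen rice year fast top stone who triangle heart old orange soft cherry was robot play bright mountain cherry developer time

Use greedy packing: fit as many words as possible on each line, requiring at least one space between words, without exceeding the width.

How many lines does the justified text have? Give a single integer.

Answer: 13

Derivation:
Line 1: ['book', 'bean', 'sea'] (min_width=13, slack=2)
Line 2: ['violin', 'play'] (min_width=11, slack=4)
Line 3: ['music', 'string'] (min_width=12, slack=3)
Line 4: ['kitchen', 'rice'] (min_width=12, slack=3)
Line 5: ['year', 'fast', 'top'] (min_width=13, slack=2)
Line 6: ['stone', 'who'] (min_width=9, slack=6)
Line 7: ['triangle', 'heart'] (min_width=14, slack=1)
Line 8: ['old', 'orange', 'soft'] (min_width=15, slack=0)
Line 9: ['cherry', 'was'] (min_width=10, slack=5)
Line 10: ['robot', 'play'] (min_width=10, slack=5)
Line 11: ['bright', 'mountain'] (min_width=15, slack=0)
Line 12: ['cherry'] (min_width=6, slack=9)
Line 13: ['developer', 'time'] (min_width=14, slack=1)
Total lines: 13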